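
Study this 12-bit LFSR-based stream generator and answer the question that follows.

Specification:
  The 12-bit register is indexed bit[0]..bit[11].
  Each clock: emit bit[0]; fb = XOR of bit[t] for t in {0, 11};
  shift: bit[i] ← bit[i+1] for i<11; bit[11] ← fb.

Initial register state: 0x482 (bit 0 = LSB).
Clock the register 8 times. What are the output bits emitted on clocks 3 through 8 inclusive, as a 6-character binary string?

reg_0 = 0x482
clock 1: out=0, reg = 0x241
clock 2: out=1, reg = 0x920
clock 3: out=0, reg = 0xC90
clock 4: out=0, reg = 0xE48
clock 5: out=0, reg = 0xF24
clock 6: out=0, reg = 0xF92
clock 7: out=0, reg = 0xFC9
clock 8: out=1, reg = 0x7E4

000001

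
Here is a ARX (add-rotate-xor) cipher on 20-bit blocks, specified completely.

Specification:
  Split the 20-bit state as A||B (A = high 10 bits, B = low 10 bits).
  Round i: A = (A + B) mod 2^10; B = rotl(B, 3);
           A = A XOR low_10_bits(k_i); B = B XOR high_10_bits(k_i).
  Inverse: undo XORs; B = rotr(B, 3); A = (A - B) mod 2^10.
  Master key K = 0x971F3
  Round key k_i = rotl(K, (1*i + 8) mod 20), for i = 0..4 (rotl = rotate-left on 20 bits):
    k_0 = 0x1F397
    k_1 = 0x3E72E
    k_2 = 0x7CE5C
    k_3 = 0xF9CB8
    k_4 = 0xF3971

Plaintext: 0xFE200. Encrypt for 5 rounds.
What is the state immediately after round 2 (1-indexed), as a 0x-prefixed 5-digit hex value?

0x72739

s_0 = plaintext = 0xFE200
s_1 = Round(s_0, k_0) = 0x9BC78
s_2 = Round(s_1, k_1) = 0x72739
s_3 = Round(s_2, k_2) = 0xD783D
s_4 = Round(s_3, k_3) = 0xC8E0F
s_5 = Round(s_4, k_4) = 0x10FB2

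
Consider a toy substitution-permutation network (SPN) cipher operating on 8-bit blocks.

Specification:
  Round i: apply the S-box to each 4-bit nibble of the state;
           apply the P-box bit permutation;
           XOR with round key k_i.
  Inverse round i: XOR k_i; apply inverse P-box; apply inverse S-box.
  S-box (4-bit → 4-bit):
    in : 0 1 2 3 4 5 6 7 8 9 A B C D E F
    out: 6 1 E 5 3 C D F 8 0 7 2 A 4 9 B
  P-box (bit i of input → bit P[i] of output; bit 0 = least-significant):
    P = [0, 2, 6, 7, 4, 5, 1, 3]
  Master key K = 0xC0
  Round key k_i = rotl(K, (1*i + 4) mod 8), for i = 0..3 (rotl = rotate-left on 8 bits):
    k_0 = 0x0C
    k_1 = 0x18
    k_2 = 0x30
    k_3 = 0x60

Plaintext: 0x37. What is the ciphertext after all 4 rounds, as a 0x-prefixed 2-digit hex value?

s_0 = plaintext = 0x37
s_1 = Round(s_0, k_0) = 0xDB
s_2 = Round(s_1, k_1) = 0x1E
s_3 = Round(s_2, k_2) = 0xA1
s_4 = Round(s_3, k_3) = 0x53

0x53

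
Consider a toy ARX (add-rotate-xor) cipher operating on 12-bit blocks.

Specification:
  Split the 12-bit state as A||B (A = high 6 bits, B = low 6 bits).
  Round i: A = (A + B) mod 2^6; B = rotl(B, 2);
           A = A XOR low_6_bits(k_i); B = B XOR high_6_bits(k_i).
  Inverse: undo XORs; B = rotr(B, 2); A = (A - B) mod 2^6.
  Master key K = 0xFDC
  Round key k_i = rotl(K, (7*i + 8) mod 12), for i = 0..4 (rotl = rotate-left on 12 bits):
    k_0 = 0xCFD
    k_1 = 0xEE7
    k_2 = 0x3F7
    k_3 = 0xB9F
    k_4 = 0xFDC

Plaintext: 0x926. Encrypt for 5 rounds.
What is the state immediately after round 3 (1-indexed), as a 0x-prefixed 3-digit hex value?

s_0 = plaintext = 0x926
s_1 = Round(s_0, k_0) = 0xDE9
s_2 = Round(s_1, k_1) = 0x1DD
s_3 = Round(s_2, k_2) = 0x4FA
s_4 = Round(s_3, k_3) = 0x485
s_5 = Round(s_4, k_4) = 0x2EB

0x4FA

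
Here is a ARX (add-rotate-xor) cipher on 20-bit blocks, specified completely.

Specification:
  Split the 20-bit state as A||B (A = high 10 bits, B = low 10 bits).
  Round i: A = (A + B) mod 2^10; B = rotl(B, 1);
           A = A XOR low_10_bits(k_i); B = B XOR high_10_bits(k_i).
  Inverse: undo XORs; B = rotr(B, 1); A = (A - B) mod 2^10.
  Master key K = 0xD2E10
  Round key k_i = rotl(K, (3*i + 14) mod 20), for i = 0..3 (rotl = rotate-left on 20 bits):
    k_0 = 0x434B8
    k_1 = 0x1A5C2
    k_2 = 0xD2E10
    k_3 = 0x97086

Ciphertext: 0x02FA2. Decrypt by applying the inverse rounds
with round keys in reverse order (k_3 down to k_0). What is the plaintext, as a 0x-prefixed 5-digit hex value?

0x6ADEA

s_0 = ciphertext = 0x02FA2
s_1 = InvRound(s_0, k_3) = 0xE38FF
s_2 = InvRound(s_1, k_2) = 0xF11DA
s_3 = InvRound(s_2, k_1) = 0xCB6D9
s_4 = InvRound(s_3, k_0) = 0x6ADEA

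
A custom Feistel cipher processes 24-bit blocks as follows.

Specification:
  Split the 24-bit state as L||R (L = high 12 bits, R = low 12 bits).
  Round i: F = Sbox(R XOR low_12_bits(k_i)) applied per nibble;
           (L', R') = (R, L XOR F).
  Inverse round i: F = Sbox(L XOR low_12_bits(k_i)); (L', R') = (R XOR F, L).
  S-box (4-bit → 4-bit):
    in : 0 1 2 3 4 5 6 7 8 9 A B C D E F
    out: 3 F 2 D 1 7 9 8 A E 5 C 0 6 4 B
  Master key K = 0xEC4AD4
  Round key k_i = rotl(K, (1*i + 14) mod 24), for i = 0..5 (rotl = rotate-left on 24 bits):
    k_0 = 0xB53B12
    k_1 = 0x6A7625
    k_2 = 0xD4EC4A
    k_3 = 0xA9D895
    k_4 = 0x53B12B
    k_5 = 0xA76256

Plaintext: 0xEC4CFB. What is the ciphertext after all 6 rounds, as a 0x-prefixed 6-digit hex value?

0x67B3F3

s_0 = plaintext = 0xEC4CFB
s_1 = Round(s_0, k_0) = 0xCFB68A
s_2 = Round(s_1, k_1) = 0x68AFA0
s_3 = Round(s_2, k_2) = 0xFA0BCF
s_4 = Round(s_3, k_3) = 0xBCF2D5
s_5 = Round(s_4, k_4) = 0x2D567B
s_6 = Round(s_5, k_5) = 0x67B3F3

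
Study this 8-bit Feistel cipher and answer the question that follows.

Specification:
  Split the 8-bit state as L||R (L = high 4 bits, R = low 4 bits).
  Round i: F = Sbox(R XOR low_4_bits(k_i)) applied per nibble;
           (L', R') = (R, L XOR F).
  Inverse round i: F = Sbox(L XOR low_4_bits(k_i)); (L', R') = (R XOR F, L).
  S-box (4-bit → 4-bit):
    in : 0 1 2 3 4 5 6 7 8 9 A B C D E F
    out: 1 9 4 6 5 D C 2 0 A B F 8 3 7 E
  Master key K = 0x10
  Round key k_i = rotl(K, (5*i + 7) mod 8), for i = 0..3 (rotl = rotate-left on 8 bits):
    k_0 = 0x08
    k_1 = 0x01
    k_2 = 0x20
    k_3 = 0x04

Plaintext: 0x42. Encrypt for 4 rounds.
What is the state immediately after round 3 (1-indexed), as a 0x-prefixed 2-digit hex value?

0x52

s_0 = plaintext = 0x42
s_1 = Round(s_0, k_0) = 0x2F
s_2 = Round(s_1, k_1) = 0xF5
s_3 = Round(s_2, k_2) = 0x52
s_4 = Round(s_3, k_3) = 0x29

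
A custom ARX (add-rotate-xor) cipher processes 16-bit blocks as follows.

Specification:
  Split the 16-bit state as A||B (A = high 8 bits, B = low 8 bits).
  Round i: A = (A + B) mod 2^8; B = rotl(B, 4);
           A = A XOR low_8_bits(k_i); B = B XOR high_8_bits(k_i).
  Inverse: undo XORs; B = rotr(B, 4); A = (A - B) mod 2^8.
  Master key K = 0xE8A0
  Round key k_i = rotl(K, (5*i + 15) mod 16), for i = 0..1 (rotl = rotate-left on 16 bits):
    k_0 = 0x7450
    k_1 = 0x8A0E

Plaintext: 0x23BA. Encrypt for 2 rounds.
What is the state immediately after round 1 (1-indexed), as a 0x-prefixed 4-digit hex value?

s_0 = plaintext = 0x23BA
s_1 = Round(s_0, k_0) = 0x8DDF
s_2 = Round(s_1, k_1) = 0x6277

0x8DDF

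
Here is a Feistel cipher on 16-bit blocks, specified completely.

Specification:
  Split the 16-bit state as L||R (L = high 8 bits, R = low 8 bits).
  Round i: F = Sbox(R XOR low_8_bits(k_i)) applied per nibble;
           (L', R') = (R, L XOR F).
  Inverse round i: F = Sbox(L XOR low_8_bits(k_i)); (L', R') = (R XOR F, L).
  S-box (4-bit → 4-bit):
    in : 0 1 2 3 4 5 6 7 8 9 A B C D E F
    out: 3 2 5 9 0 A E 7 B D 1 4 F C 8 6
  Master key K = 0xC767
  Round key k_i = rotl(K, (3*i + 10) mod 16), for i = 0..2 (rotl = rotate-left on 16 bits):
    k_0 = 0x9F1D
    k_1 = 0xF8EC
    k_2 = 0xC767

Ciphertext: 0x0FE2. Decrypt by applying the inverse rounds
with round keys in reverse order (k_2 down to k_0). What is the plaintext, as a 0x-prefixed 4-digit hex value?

0xD285

s_0 = ciphertext = 0x0FE2
s_1 = InvRound(s_0, k_2) = 0x090F
s_2 = InvRound(s_1, k_1) = 0x8509
s_3 = InvRound(s_2, k_0) = 0xD285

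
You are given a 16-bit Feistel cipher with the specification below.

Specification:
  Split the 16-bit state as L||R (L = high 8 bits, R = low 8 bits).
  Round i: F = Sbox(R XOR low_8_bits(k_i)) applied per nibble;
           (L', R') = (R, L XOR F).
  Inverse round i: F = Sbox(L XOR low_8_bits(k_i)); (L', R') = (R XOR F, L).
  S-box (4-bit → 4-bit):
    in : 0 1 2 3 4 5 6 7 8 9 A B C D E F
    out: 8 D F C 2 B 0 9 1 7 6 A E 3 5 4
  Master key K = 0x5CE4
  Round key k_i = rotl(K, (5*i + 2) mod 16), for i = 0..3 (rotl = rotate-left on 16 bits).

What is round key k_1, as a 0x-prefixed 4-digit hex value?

K = 0x5CE4
k_0 = rotl(K, (5*0+2) mod 16) = rotl(K, 2) = 0x7391
k_1 = rotl(K, (5*1+2) mod 16) = rotl(K, 7) = 0x722E

0x722E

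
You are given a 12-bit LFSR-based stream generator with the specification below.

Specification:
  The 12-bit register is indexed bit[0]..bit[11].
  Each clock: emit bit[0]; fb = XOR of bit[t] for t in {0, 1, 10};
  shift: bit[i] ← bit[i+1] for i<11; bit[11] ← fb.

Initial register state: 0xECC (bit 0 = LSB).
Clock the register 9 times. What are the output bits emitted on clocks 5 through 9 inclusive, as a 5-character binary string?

00110

reg_0 = 0xECC
clock 1: out=0, reg = 0xF66
clock 2: out=0, reg = 0x7B3
clock 3: out=1, reg = 0xBD9
clock 4: out=1, reg = 0xDEC
clock 5: out=0, reg = 0xEF6
clock 6: out=0, reg = 0x77B
clock 7: out=1, reg = 0xBBD
clock 8: out=1, reg = 0xDDE
clock 9: out=0, reg = 0x6EF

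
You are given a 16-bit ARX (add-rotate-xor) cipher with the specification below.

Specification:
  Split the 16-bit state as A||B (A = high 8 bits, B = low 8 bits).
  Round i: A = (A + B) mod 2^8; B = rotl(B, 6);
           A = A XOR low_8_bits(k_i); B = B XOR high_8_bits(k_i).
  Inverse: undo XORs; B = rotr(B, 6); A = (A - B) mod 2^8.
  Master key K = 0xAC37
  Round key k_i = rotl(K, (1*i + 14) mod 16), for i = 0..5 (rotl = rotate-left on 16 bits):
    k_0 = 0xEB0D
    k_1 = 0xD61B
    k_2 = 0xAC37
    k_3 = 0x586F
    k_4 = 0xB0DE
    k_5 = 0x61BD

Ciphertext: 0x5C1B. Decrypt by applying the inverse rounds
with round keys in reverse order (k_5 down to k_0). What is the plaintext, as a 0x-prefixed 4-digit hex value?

s_0 = ciphertext = 0x5C1B
s_1 = InvRound(s_0, k_5) = 0xF8E9
s_2 = InvRound(s_1, k_4) = 0xC165
s_3 = InvRound(s_2, k_3) = 0xBAF4
s_4 = InvRound(s_3, k_2) = 0x2C61
s_5 = InvRound(s_4, k_1) = 0x59DE
s_6 = InvRound(s_5, k_0) = 0x80D4

0x80D4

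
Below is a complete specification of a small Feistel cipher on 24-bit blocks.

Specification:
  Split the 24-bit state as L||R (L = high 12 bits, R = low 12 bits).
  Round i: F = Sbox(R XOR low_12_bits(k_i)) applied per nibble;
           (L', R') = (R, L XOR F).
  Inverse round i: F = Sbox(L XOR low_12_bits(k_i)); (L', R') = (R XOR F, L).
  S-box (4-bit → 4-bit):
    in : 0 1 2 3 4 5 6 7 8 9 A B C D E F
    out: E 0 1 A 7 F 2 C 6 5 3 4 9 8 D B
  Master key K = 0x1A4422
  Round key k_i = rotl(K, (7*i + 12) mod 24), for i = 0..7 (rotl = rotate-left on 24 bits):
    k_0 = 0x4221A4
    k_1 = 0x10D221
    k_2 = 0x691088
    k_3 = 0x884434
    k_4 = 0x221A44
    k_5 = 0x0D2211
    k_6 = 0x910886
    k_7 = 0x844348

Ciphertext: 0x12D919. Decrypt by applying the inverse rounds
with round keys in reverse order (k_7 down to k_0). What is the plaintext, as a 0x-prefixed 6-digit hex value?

s_0 = ciphertext = 0x12D919
s_1 = InvRound(s_0, k_7) = 0x83612D
s_2 = InvRound(s_1, k_6) = 0xF63836
s_3 = InvRound(s_2, k_5) = 0x0F7F63
s_4 = InvRound(s_3, k_4) = 0xC290F7
s_5 = InvRound(s_4, k_3) = 0x6FFC29
s_6 = InvRound(s_5, k_2) = 0xEE56FF
s_7 = InvRound(s_6, k_1) = 0xF68EE5
s_8 = InvRound(s_7, k_0) = 0x37CF68

0x37CF68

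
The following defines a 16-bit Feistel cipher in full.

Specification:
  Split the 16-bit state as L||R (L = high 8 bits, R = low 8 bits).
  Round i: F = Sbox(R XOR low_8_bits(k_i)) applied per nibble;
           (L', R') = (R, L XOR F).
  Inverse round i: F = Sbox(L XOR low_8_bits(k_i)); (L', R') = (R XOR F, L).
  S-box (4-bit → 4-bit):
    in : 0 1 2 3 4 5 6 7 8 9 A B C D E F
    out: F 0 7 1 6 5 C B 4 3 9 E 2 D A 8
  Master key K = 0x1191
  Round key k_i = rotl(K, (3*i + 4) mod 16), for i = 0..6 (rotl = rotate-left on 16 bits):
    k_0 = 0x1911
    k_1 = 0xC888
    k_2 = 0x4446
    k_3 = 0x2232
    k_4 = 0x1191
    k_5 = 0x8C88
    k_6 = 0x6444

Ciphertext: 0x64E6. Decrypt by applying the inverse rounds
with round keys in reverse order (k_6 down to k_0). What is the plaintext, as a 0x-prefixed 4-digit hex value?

s_0 = ciphertext = 0x64E6
s_1 = InvRound(s_0, k_6) = 0x9964
s_2 = InvRound(s_1, k_5) = 0x6499
s_3 = InvRound(s_2, k_4) = 0x1C64
s_4 = InvRound(s_3, k_3) = 0x1E1C
s_5 = InvRound(s_4, k_2) = 0x481E
s_6 = InvRound(s_5, k_1) = 0x3148
s_7 = InvRound(s_6, k_0) = 0x3731

0x3731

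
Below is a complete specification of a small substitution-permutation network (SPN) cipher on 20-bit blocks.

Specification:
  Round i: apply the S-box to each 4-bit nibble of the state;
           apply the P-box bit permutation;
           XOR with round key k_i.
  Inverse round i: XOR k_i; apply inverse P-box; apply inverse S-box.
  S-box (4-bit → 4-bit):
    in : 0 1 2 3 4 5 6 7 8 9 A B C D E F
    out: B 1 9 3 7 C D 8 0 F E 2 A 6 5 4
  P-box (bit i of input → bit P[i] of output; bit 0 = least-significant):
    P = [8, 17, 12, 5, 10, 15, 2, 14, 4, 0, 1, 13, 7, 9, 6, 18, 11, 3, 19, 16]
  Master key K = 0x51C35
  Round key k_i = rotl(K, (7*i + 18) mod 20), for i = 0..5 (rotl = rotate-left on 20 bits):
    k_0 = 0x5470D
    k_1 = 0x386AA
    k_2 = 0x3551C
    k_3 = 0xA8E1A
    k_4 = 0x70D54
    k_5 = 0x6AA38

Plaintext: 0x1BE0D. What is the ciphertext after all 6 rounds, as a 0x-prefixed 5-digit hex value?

s_0 = plaintext = 0x1BE0D
s_1 = Round(s_0, k_0) = 0x7991F
s_2 = Round(s_1, k_1) = 0x6B079
s_3 = Round(s_2, k_2) = 0x82E2D
s_4 = Round(s_3, k_3) = 0xCDA88
s_5 = Round(s_4, k_4) = 0x62F1F
s_6 = Round(s_5, k_5) = 0xBB6BA

0xBB6BA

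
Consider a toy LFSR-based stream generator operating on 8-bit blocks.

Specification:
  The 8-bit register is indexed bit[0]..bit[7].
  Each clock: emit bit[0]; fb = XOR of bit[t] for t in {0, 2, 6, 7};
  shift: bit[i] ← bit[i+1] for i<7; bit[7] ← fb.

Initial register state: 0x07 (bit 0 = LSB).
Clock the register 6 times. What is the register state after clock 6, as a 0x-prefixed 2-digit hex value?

reg_0 = 0x07
clock 1: out=1, reg = 0x03
clock 2: out=1, reg = 0x81
clock 3: out=1, reg = 0x40
clock 4: out=0, reg = 0xA0
clock 5: out=0, reg = 0xD0
clock 6: out=0, reg = 0x68

0x68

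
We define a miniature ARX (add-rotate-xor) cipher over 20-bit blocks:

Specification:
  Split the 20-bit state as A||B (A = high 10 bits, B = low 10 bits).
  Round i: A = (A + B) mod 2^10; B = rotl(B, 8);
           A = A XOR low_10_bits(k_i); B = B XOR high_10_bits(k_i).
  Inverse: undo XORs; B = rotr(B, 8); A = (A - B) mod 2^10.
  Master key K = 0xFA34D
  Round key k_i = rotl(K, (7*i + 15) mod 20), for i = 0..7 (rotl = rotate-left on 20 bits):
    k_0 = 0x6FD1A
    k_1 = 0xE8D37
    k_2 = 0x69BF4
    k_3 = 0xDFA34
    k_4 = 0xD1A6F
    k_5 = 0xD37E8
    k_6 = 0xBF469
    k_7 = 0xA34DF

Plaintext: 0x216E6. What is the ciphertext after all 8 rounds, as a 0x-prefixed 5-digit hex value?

0x82A2E

s_0 = plaintext = 0x216E6
s_1 = Round(s_0, k_0) = 0x9C706
s_2 = Round(s_1, k_1) = 0x10162
s_3 = Round(s_2, k_2) = 0x95BFE
s_4 = Round(s_3, k_3) = 0x18181
s_5 = Round(s_4, k_4) = 0xE3A26
s_6 = Round(s_5, k_5) = 0x971C4
s_7 = Round(s_6, k_6) = 0x1268C
s_8 = Round(s_7, k_7) = 0x82A2E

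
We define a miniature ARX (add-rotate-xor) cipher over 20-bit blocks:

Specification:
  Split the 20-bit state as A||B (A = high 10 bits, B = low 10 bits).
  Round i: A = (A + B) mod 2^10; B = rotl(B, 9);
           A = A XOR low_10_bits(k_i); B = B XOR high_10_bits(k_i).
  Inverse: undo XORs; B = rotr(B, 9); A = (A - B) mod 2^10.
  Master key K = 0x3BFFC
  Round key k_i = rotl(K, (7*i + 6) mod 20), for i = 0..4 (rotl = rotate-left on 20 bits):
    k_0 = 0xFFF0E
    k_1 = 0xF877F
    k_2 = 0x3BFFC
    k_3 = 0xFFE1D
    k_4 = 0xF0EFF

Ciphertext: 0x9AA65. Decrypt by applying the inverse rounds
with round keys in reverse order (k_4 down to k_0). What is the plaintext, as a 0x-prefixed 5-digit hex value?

s_0 = ciphertext = 0x9AA65
s_1 = InvRound(s_0, k_4) = 0x5274C
s_2 = InvRound(s_1, k_3) = 0x7B966
s_3 = InvRound(s_2, k_2) = 0xC0312
s_4 = InvRound(s_3, k_1) = 0xA65E6
s_5 = InvRound(s_4, k_0) = 0x59033

0x59033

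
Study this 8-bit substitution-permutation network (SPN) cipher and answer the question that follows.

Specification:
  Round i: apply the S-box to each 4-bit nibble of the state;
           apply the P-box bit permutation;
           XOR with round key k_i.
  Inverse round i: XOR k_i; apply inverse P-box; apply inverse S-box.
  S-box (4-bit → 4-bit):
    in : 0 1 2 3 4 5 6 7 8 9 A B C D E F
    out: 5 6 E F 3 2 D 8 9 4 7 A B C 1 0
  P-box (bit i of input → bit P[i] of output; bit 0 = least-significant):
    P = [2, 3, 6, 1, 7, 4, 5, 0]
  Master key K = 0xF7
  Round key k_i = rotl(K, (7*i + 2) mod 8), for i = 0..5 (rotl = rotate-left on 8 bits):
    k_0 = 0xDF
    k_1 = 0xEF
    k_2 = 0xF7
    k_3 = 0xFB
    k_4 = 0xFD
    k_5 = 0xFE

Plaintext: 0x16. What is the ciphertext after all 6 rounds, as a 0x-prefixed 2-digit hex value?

0xA2

s_0 = plaintext = 0x16
s_1 = Round(s_0, k_0) = 0xA9
s_2 = Round(s_1, k_1) = 0x1F
s_3 = Round(s_2, k_2) = 0xC7
s_4 = Round(s_3, k_3) = 0x68
s_5 = Round(s_4, k_4) = 0x5A
s_6 = Round(s_5, k_5) = 0xA2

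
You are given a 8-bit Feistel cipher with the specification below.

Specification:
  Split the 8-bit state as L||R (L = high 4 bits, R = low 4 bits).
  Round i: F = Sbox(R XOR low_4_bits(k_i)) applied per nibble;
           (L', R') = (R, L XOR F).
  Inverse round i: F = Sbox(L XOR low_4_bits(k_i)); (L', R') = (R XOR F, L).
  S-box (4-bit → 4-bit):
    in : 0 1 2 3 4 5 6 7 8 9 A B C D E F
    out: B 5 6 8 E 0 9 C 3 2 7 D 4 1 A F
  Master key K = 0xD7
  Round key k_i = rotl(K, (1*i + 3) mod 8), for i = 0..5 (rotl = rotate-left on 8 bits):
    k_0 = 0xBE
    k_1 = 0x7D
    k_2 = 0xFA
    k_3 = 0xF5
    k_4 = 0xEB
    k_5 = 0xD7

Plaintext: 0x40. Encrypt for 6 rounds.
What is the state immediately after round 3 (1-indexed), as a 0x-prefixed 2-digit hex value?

s_0 = plaintext = 0x40
s_1 = Round(s_0, k_0) = 0x0E
s_2 = Round(s_1, k_1) = 0xE8
s_3 = Round(s_2, k_2) = 0x88
s_4 = Round(s_3, k_3) = 0x89
s_5 = Round(s_4, k_4) = 0x9E
s_6 = Round(s_5, k_5) = 0xEB

0x88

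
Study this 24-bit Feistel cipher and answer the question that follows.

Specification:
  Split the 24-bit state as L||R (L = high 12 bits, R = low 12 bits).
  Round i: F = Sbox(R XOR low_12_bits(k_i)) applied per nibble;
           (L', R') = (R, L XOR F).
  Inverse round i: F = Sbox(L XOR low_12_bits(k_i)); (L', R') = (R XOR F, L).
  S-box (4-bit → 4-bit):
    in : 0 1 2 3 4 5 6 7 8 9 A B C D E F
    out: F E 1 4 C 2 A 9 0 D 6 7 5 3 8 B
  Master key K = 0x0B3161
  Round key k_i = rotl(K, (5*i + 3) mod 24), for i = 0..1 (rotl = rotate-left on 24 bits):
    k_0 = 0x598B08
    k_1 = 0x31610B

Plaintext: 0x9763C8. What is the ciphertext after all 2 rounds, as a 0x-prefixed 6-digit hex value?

s_0 = plaintext = 0x9763C8
s_1 = Round(s_0, k_0) = 0x3C8929
s_2 = Round(s_1, k_1) = 0x9293D9

0x9293D9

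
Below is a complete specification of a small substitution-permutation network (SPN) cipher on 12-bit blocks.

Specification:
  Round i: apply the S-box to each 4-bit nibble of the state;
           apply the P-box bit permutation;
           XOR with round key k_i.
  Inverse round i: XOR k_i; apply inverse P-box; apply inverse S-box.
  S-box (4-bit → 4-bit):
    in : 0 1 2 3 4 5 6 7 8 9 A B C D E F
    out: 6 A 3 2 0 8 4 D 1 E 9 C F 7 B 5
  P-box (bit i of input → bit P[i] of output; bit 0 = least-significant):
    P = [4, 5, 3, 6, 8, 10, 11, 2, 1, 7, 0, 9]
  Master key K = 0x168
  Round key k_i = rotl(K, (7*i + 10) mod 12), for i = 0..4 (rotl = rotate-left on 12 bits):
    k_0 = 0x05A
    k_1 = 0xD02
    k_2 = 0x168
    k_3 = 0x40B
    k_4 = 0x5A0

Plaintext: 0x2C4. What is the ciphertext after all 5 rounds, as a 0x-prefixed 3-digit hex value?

0xFC8

s_0 = plaintext = 0x2C4
s_1 = Round(s_0, k_0) = 0xDDC
s_2 = Round(s_1, k_1) = 0x0F9
s_3 = Round(s_2, k_2) = 0x881
s_4 = Round(s_3, k_3) = 0x569
s_5 = Round(s_4, k_4) = 0xFC8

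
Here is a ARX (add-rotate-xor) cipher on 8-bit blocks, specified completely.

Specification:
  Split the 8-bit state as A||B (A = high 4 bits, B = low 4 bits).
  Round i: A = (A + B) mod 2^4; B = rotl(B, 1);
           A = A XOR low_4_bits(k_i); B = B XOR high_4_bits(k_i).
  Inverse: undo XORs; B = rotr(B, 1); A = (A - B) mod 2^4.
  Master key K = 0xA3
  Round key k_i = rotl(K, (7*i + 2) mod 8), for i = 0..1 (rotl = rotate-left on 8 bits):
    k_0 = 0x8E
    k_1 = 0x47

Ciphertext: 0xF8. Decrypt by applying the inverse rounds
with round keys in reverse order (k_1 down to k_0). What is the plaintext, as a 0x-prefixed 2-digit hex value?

s_0 = ciphertext = 0xF8
s_1 = InvRound(s_0, k_1) = 0x26
s_2 = InvRound(s_1, k_0) = 0x57

0x57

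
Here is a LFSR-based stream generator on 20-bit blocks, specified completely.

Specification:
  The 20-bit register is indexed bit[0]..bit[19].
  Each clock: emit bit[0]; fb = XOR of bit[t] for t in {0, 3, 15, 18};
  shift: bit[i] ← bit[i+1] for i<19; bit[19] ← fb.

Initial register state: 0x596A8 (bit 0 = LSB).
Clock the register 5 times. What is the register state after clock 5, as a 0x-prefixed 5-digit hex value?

0xDACB5

reg_0 = 0x596A8
clock 1: out=0, reg = 0xACB54
clock 2: out=0, reg = 0xD65AA
clock 3: out=0, reg = 0x6B2D5
clock 4: out=1, reg = 0xB596A
clock 5: out=0, reg = 0xDACB5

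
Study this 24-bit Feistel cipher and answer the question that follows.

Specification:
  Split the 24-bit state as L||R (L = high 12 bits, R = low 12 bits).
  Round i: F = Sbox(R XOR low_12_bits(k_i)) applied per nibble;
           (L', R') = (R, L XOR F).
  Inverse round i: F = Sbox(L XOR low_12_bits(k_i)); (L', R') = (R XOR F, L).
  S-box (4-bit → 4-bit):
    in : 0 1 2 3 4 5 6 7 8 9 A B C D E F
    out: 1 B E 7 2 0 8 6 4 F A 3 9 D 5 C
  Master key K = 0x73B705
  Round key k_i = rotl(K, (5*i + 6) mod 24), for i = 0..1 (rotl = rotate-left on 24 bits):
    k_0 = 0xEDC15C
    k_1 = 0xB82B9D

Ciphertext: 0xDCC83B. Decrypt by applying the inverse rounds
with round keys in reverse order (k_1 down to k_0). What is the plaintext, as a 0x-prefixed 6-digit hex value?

s_0 = ciphertext = 0xDCC83B
s_1 = InvRound(s_0, k_1) = 0x030DCC
s_2 = InvRound(s_1, k_0) = 0x645030

0x645030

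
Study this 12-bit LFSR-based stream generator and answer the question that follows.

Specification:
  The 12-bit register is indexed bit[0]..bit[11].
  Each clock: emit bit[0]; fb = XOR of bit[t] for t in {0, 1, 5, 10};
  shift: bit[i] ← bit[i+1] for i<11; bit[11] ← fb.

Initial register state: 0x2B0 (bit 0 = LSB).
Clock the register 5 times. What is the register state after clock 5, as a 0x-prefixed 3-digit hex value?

0xC95

reg_0 = 0x2B0
clock 1: out=0, reg = 0x958
clock 2: out=0, reg = 0x4AC
clock 3: out=0, reg = 0x256
clock 4: out=0, reg = 0x92B
clock 5: out=1, reg = 0xC95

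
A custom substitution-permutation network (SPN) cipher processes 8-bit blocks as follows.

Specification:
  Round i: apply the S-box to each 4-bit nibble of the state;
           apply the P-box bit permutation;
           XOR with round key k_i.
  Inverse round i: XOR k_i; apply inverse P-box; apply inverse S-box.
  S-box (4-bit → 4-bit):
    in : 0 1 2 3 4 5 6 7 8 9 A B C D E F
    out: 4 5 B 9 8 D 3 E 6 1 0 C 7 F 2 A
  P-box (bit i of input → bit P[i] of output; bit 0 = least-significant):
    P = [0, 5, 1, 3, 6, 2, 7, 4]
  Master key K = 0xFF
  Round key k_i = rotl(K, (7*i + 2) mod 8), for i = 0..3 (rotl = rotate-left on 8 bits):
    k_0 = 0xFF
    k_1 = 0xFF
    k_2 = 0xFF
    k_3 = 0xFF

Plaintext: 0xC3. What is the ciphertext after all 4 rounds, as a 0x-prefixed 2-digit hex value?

s_0 = plaintext = 0xC3
s_1 = Round(s_0, k_0) = 0x32
s_2 = Round(s_1, k_1) = 0x86
s_3 = Round(s_2, k_2) = 0x5A
s_4 = Round(s_3, k_3) = 0x2F

0x2F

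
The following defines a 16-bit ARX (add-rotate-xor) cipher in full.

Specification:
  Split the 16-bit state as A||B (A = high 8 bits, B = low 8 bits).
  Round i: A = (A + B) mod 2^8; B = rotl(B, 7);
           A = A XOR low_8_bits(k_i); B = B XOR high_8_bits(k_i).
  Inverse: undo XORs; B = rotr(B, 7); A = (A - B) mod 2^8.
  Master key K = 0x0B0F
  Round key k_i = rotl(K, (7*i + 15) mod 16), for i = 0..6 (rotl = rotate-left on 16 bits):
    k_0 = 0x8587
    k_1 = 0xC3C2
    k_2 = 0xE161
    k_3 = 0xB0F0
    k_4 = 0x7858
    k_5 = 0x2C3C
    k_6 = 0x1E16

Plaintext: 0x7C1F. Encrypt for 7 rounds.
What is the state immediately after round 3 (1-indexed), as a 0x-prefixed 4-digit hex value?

0xCB82

s_0 = plaintext = 0x7C1F
s_1 = Round(s_0, k_0) = 0x1C0A
s_2 = Round(s_1, k_1) = 0xE4C6
s_3 = Round(s_2, k_2) = 0xCB82
s_4 = Round(s_3, k_3) = 0xBDF1
s_5 = Round(s_4, k_4) = 0xF680
s_6 = Round(s_5, k_5) = 0x4A6C
s_7 = Round(s_6, k_6) = 0xA028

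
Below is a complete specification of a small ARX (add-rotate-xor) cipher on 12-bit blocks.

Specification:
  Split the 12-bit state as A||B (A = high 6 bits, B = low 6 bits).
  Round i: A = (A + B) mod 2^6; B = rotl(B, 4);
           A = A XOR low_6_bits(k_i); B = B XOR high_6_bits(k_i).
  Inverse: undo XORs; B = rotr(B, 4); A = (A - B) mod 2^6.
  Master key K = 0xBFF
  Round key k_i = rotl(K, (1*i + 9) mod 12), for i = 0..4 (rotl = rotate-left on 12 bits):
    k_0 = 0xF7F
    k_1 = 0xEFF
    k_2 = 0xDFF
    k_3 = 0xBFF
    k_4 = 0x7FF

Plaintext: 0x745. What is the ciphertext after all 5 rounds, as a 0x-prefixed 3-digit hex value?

s_0 = plaintext = 0x745
s_1 = Round(s_0, k_0) = 0x76C
s_2 = Round(s_1, k_1) = 0xDB0
s_3 = Round(s_2, k_2) = 0x67B
s_4 = Round(s_3, k_3) = 0xAD1
s_5 = Round(s_4, k_4) = 0x0CB

0x0CB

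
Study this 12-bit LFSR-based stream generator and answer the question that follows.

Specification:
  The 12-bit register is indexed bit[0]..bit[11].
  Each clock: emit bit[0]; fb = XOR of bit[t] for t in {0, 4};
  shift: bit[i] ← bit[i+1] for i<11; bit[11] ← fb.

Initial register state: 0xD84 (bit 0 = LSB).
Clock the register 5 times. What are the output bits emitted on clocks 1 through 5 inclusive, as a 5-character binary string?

00100

reg_0 = 0xD84
clock 1: out=0, reg = 0x6C2
clock 2: out=0, reg = 0x361
clock 3: out=1, reg = 0x9B0
clock 4: out=0, reg = 0xCD8
clock 5: out=0, reg = 0xE6C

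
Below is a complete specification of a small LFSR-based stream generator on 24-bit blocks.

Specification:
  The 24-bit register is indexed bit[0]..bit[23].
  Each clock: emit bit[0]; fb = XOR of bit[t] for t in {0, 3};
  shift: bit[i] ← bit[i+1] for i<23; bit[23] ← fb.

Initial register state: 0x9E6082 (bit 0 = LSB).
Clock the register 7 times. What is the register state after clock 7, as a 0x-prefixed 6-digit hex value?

0x253CC1

reg_0 = 0x9E6082
clock 1: out=0, reg = 0x4F3041
clock 2: out=1, reg = 0xA79820
clock 3: out=0, reg = 0x53CC10
clock 4: out=0, reg = 0x29E608
clock 5: out=0, reg = 0x94F304
clock 6: out=0, reg = 0x4A7982
clock 7: out=0, reg = 0x253CC1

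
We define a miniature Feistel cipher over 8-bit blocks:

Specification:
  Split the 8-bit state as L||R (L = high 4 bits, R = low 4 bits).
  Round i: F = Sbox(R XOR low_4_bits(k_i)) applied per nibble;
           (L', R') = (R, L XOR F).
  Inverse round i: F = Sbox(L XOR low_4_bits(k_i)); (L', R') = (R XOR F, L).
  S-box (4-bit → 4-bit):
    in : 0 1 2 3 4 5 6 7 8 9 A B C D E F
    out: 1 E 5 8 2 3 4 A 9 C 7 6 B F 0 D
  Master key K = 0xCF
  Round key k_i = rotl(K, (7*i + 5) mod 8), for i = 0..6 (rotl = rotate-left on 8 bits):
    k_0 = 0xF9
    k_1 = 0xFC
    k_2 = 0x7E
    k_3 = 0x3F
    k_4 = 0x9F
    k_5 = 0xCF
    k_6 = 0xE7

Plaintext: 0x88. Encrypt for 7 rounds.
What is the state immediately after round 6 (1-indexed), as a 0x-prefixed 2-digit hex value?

0xF4

s_0 = plaintext = 0x88
s_1 = Round(s_0, k_0) = 0x86
s_2 = Round(s_1, k_1) = 0x6F
s_3 = Round(s_2, k_2) = 0xF8
s_4 = Round(s_3, k_3) = 0x85
s_5 = Round(s_4, k_4) = 0x5F
s_6 = Round(s_5, k_5) = 0xF4
s_7 = Round(s_6, k_6) = 0x47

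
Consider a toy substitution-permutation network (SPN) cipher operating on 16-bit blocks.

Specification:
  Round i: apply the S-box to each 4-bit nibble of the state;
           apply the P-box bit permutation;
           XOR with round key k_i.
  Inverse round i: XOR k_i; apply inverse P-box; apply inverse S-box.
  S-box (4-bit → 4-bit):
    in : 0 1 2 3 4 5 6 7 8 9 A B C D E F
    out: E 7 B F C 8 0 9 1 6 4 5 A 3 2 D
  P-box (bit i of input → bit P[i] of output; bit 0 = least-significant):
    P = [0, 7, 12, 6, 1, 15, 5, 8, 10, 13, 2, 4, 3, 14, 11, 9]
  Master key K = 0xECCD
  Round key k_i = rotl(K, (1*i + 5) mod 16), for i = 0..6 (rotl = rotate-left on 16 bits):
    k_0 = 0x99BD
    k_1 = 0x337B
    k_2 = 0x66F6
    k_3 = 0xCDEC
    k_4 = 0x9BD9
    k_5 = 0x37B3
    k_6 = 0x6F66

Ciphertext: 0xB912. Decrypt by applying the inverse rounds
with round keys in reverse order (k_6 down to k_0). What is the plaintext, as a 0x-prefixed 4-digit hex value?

0x7AD0

s_0 = ciphertext = 0xB912
s_1 = InvRound(s_0, k_6) = 0xCF94
s_2 = InvRound(s_1, k_5) = 0x991B
s_3 = InvRound(s_2, k_4) = 0x568C
s_4 = InvRound(s_3, k_3) = 0x4604
s_5 = InvRound(s_4, k_2) = 0x6CBC
s_6 = InvRound(s_5, k_1) = 0x0B73
s_7 = InvRound(s_6, k_0) = 0x7AD0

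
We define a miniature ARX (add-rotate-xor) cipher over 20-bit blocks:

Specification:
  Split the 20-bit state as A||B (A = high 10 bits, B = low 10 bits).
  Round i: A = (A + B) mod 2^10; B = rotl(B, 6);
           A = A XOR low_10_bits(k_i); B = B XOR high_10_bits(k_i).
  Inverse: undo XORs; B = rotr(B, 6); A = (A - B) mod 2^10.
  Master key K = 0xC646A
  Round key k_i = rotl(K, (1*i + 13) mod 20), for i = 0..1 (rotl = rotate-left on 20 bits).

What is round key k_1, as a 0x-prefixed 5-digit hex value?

0xAB191

K = 0xC646A
k_0 = rotl(K, (1*0+13) mod 20) = rotl(K, 13) = 0xD58C8
k_1 = rotl(K, (1*1+13) mod 20) = rotl(K, 14) = 0xAB191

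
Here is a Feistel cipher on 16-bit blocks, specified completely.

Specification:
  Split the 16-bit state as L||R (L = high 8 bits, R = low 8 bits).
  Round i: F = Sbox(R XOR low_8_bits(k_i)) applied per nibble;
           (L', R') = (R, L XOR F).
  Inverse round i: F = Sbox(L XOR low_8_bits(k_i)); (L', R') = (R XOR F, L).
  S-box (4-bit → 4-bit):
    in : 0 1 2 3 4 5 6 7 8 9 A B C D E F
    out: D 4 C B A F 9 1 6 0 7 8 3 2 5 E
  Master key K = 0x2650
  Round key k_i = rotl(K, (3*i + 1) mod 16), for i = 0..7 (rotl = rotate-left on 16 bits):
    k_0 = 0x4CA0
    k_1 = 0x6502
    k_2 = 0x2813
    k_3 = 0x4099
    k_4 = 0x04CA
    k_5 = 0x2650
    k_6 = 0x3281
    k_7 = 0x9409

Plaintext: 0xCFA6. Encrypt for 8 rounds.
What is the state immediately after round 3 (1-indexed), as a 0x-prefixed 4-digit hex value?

s_0 = plaintext = 0xCFA6
s_1 = Round(s_0, k_0) = 0xA616
s_2 = Round(s_1, k_1) = 0x16EC
s_3 = Round(s_2, k_2) = 0xECF8
s_4 = Round(s_3, k_3) = 0xF878
s_5 = Round(s_4, k_4) = 0x7874
s_6 = Round(s_5, k_5) = 0x74B2
s_7 = Round(s_6, k_6) = 0xB2CF
s_8 = Round(s_7, k_7) = 0xCF8B

0xECF8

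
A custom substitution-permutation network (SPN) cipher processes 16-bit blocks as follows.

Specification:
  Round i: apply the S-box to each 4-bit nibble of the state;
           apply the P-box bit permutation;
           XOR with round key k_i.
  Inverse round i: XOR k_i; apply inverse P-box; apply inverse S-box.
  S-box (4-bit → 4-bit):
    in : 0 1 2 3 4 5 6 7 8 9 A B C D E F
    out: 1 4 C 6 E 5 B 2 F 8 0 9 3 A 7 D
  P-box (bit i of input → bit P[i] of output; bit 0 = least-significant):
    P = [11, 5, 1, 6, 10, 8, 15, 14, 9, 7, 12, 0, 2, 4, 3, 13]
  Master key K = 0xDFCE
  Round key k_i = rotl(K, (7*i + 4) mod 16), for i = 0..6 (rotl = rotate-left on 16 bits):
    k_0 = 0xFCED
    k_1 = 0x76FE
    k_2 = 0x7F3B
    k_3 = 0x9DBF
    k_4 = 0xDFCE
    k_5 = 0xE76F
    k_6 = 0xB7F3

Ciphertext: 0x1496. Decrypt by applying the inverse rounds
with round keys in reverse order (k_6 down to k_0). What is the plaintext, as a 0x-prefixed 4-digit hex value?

0xF783

s_0 = ciphertext = 0x1496
s_1 = InvRound(s_0, k_6) = 0xBB3D
s_2 = InvRound(s_1, k_5) = 0x71BF
s_3 = InvRound(s_2, k_4) = 0xDB56
s_4 = InvRound(s_3, k_3) = 0x16BD
s_5 = InvRound(s_4, k_2) = 0xB7D5
s_6 = InvRound(s_5, k_1) = 0x1943
s_7 = InvRound(s_6, k_0) = 0xF783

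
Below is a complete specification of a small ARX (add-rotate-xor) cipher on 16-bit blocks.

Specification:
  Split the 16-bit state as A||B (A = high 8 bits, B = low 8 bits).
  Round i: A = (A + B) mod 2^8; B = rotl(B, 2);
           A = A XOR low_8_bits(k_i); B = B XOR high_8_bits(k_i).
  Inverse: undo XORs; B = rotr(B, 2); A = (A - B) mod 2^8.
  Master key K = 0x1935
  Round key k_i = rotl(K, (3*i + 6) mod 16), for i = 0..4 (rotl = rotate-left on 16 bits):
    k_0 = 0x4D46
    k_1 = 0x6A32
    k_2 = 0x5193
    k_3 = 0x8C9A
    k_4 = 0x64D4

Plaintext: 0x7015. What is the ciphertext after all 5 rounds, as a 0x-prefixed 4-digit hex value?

s_0 = plaintext = 0x7015
s_1 = Round(s_0, k_0) = 0xC319
s_2 = Round(s_1, k_1) = 0xEE0E
s_3 = Round(s_2, k_2) = 0x6F69
s_4 = Round(s_3, k_3) = 0x4229
s_5 = Round(s_4, k_4) = 0xBFC0

0xBFC0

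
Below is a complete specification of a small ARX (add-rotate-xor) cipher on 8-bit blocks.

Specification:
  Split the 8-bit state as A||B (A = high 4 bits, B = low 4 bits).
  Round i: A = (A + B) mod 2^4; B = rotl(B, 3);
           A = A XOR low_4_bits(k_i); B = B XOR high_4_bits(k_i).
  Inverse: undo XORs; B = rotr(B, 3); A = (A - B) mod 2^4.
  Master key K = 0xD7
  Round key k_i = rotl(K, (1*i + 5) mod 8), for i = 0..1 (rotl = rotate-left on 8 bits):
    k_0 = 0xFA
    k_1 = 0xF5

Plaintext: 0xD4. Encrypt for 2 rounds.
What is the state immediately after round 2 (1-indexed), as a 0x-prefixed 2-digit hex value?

s_0 = plaintext = 0xD4
s_1 = Round(s_0, k_0) = 0xBD
s_2 = Round(s_1, k_1) = 0xD1

0xD1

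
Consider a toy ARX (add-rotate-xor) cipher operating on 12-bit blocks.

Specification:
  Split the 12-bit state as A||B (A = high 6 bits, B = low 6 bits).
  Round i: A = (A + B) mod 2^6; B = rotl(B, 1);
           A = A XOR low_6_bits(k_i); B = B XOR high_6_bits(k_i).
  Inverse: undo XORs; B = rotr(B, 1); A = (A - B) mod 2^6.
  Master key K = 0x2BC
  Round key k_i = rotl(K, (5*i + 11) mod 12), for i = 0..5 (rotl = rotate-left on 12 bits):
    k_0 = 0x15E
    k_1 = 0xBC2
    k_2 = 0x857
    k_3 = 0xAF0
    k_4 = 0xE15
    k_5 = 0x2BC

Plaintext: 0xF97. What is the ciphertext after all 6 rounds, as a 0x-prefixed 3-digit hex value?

s_0 = plaintext = 0xF97
s_1 = Round(s_0, k_0) = 0x2EB
s_2 = Round(s_1, k_1) = 0xD38
s_3 = Round(s_2, k_2) = 0xED0
s_4 = Round(s_3, k_3) = 0xECB
s_5 = Round(s_4, k_4) = 0x4EE
s_6 = Round(s_5, k_5) = 0xF57

0xF57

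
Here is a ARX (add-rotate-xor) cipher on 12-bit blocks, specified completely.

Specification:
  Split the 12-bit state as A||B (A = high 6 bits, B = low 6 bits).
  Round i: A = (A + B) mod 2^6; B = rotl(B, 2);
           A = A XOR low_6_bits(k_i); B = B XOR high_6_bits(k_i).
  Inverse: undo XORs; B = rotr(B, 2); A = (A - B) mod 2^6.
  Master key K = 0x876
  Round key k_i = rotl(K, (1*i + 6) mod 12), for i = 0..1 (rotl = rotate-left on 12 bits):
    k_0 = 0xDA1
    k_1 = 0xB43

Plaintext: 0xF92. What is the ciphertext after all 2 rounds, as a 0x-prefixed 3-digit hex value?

0xCD2

s_0 = plaintext = 0xF92
s_1 = Round(s_0, k_0) = 0xC7F
s_2 = Round(s_1, k_1) = 0xCD2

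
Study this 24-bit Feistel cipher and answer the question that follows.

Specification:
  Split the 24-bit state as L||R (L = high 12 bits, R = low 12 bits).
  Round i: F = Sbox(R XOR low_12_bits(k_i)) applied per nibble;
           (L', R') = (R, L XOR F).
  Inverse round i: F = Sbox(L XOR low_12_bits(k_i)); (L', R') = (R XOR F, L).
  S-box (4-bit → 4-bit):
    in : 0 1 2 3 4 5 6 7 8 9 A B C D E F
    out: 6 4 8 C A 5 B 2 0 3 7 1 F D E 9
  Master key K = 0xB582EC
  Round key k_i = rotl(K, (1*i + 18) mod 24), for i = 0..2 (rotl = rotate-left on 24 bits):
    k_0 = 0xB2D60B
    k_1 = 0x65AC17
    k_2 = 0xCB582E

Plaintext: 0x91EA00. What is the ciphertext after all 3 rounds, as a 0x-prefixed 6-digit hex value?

0xDB0341

s_0 = plaintext = 0x91EA00
s_1 = Round(s_0, k_0) = 0xA0067F
s_2 = Round(s_1, k_1) = 0x67FDB0
s_3 = Round(s_2, k_2) = 0xDB0341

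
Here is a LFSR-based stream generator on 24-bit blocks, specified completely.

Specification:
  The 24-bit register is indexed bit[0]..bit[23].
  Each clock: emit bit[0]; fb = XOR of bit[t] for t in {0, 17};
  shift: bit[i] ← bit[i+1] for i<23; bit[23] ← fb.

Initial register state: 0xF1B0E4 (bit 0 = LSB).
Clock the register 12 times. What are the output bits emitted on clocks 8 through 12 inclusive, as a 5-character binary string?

10000

reg_0 = 0xF1B0E4
clock 1: out=0, reg = 0x78D872
clock 2: out=0, reg = 0x3C6C39
clock 3: out=1, reg = 0x9E361C
clock 4: out=0, reg = 0xCF1B0E
clock 5: out=0, reg = 0xE78D87
clock 6: out=1, reg = 0x73C6C3
clock 7: out=1, reg = 0x39E361
clock 8: out=1, reg = 0x9CF1B0
clock 9: out=0, reg = 0x4E78D8
clock 10: out=0, reg = 0xA73C6C
clock 11: out=0, reg = 0xD39E36
clock 12: out=0, reg = 0xE9CF1B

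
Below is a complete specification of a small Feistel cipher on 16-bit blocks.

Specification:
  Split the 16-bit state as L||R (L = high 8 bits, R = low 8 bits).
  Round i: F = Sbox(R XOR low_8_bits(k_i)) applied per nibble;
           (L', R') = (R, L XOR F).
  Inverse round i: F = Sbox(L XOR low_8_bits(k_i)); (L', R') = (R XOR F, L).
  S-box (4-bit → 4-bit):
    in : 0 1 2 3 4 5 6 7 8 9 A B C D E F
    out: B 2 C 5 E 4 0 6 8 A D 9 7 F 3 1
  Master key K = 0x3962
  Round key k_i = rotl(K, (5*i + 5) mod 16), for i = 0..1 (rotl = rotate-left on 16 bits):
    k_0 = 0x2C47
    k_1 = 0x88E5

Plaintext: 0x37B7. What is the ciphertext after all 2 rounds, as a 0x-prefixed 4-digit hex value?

s_0 = plaintext = 0x37B7
s_1 = Round(s_0, k_0) = 0xB72C
s_2 = Round(s_1, k_1) = 0x2CCD

0x2CCD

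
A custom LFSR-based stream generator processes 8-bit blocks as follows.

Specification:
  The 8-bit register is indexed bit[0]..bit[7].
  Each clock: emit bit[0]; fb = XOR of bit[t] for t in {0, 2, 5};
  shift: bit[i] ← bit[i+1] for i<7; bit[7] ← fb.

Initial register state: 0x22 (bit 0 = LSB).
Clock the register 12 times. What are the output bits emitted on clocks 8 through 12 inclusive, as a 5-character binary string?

01100

reg_0 = 0x22
clock 1: out=0, reg = 0x91
clock 2: out=1, reg = 0xC8
clock 3: out=0, reg = 0x64
clock 4: out=0, reg = 0x32
clock 5: out=0, reg = 0x99
clock 6: out=1, reg = 0xCC
clock 7: out=0, reg = 0xE6
clock 8: out=0, reg = 0x73
clock 9: out=1, reg = 0x39
clock 10: out=1, reg = 0x1C
clock 11: out=0, reg = 0x8E
clock 12: out=0, reg = 0xC7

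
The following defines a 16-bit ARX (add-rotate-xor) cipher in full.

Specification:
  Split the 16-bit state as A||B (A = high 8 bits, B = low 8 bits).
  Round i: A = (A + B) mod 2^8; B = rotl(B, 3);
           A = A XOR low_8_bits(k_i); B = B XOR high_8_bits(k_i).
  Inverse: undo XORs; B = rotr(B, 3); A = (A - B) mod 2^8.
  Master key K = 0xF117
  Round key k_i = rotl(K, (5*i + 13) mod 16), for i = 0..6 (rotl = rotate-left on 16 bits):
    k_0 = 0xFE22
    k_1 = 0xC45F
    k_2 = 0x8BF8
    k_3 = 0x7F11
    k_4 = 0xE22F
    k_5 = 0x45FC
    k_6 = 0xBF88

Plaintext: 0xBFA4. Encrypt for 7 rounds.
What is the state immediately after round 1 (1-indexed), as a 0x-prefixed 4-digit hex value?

s_0 = plaintext = 0xBFA4
s_1 = Round(s_0, k_0) = 0x41DB
s_2 = Round(s_1, k_1) = 0x431A
s_3 = Round(s_2, k_2) = 0xA55B
s_4 = Round(s_3, k_3) = 0x11A5
s_5 = Round(s_4, k_4) = 0x99CF
s_6 = Round(s_5, k_5) = 0x943B
s_7 = Round(s_6, k_6) = 0x4766

0x41DB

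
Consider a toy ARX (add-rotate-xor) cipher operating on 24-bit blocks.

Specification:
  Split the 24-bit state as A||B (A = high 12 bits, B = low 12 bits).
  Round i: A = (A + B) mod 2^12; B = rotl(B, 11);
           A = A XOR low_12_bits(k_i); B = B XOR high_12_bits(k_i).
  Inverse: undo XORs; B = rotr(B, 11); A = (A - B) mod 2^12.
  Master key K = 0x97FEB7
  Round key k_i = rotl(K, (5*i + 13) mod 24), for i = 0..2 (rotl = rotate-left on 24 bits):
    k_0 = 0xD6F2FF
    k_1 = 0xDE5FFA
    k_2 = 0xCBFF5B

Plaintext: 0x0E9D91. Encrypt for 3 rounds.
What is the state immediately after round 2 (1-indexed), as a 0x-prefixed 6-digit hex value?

0xFD6436

s_0 = plaintext = 0x0E9D91
s_1 = Round(s_0, k_0) = 0xC853A7
s_2 = Round(s_1, k_1) = 0xFD6436
s_3 = Round(s_2, k_2) = 0xB57EA4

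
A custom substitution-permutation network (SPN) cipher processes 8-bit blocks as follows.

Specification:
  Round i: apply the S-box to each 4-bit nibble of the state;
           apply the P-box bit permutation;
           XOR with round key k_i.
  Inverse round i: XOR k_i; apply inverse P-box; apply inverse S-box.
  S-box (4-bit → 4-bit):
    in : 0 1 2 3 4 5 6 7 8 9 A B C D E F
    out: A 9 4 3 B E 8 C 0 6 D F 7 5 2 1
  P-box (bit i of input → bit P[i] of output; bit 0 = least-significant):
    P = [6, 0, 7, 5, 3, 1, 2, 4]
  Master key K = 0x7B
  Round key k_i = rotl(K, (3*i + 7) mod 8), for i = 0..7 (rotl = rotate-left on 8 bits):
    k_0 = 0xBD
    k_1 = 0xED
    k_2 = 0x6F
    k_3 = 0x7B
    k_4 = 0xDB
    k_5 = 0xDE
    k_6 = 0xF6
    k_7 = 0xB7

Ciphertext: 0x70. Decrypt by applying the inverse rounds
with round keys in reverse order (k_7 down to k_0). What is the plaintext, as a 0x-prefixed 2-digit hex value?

0xF3

s_0 = ciphertext = 0x70
s_1 = InvRound(s_0, k_7) = 0x9C
s_2 = InvRound(s_1, k_6) = 0x31
s_3 = InvRound(s_2, k_5) = 0xCB
s_4 = InvRound(s_3, k_4) = 0x68
s_5 = InvRound(s_4, k_3) = 0x0E
s_6 = InvRound(s_5, k_2) = 0x84
s_7 = InvRound(s_6, k_1) = 0xF4
s_8 = InvRound(s_7, k_0) = 0xF3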